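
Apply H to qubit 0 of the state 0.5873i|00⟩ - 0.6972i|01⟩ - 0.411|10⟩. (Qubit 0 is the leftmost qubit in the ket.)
(-0.2906 + 0.4153i)|00⟩ - 0.493i|01⟩ + (0.2906 + 0.4153i)|10⟩ - 0.493i|11⟩

H on qubit 0 mixes each pair of kets that differ only in qubit 0: amplitudes (a, b) of (|…0…⟩, |…1…⟩) become ((a + b)/√2, (a − b)/√2). Kets absent from the input have amplitude 0.
(|00⟩, |10⟩): (a, b) = (0.5873i, -0.411) → ((-0.2906 + 0.4153i), (0.2906 + 0.4153i))
(|01⟩, |11⟩): (a, b) = (-0.6972i, 0) → (-0.493i, -0.493i)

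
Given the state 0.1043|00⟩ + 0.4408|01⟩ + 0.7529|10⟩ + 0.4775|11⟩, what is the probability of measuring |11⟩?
0.228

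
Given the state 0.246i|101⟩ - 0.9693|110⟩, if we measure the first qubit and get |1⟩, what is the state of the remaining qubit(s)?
0.246i|01⟩ - 0.9693|10⟩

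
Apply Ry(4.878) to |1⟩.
-0.6462|0⟩ - 0.7632|1⟩

Ry(4.878) = [[cos(θ/2), −sin(θ/2)], [sin(θ/2), cos(θ/2)]]; θ = 4.878, cos(θ/2) ≈ -0.763169, sin(θ/2) ≈ 0.646198.
With a = amp(|0⟩) = 0 and b = amp(|1⟩) = 1:
new amp(|0⟩) = (-0.763169)·a + (-0.646198)·b = -0.6462
new amp(|1⟩) = (0.646198)·a + (-0.763169)·b = -0.7632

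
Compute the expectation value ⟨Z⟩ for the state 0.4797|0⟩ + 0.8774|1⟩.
-0.5397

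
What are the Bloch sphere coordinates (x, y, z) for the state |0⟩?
(0, 0, 1)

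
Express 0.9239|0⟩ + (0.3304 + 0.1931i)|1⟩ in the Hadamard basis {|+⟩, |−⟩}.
(0.8869 + 0.1365i)|+⟩ + (0.4197 - 0.1365i)|−⟩

With |ψ⟩ = α|0⟩ + β|1⟩, the Hadamard-basis coefficients are ⟨+|ψ⟩ = (α + β)/√2 and ⟨−|ψ⟩ = (α − β)/√2.
Here α = 0.9239, β = (0.3304 + 0.1931i): (α + β)/√2 = (0.8869 + 0.1365i), (α − β)/√2 = (0.4197 - 0.1365i).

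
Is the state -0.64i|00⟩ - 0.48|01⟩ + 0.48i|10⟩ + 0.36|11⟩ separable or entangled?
Separable

Writing the state as a|00⟩ + b|01⟩ + c|10⟩ + d|11⟩, it is a product state iff ad − bc = 0.
Here (a, b, c, d) = (-0.64i, -0.48, 0.48i, 0.36): ad − bc = (-0.64i)(0.36) − (-0.48)(0.48i) = 0, so the state is separable.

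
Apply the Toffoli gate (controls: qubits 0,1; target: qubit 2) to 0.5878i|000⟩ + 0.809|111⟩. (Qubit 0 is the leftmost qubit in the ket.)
0.5878i|000⟩ + 0.809|110⟩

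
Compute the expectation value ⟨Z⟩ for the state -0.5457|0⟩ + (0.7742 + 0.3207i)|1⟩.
-0.4044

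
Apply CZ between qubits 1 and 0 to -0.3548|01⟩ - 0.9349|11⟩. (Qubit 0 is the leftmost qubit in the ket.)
-0.3548|01⟩ + 0.9349|11⟩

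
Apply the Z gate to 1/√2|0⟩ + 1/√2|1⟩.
1/√2|0⟩ - 1/√2|1⟩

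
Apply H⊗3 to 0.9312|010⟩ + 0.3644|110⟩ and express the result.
0.4581|000⟩ + 0.4581|001⟩ - 0.4581|010⟩ - 0.4581|011⟩ + 0.2004|100⟩ + 0.2004|101⟩ - 0.2004|110⟩ - 0.2004|111⟩

H⊗3 gives amp(|y⟩) = (1/2√2) Σ_x (−1)^(x·y) amp(|x⟩), where x·y is the number of positions in which both x and y have a 1.
|000⟩: (0.9312 + 0.3644)/(2√2) = 0.4581
|001⟩: (0.9312 + 0.3644)/(2√2) = 0.4581
|010⟩: (-0.9312 - 0.3644)/(2√2) = -0.4581
|011⟩: (-0.9312 - 0.3644)/(2√2) = -0.4581
|100⟩: (0.9312 - 0.3644)/(2√2) = 0.2004
|101⟩: (0.9312 - 0.3644)/(2√2) = 0.2004
|110⟩: (-0.9312 + 0.3644)/(2√2) = -0.2004
|111⟩: (-0.9312 + 0.3644)/(2√2) = -0.2004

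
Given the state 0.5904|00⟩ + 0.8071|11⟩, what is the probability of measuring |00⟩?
0.3486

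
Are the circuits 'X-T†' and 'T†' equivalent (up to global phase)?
No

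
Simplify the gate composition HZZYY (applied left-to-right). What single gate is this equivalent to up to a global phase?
H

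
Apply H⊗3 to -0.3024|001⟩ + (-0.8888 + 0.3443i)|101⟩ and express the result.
(-0.4212 + 0.1217i)|000⟩ + (0.4212 - 0.1217i)|001⟩ + (-0.4212 + 0.1217i)|010⟩ + (0.4212 - 0.1217i)|011⟩ + (0.2073 - 0.1217i)|100⟩ + (-0.2073 + 0.1217i)|101⟩ + (0.2073 - 0.1217i)|110⟩ + (-0.2073 + 0.1217i)|111⟩

H⊗3 gives amp(|y⟩) = (1/2√2) Σ_x (−1)^(x·y) amp(|x⟩), where x·y is the number of positions in which both x and y have a 1.
|000⟩: (-0.3024 + (-0.8888 + 0.3443i))/(2√2) = (-0.4212 + 0.1217i)
|001⟩: (0.3024 - (-0.8888 + 0.3443i))/(2√2) = (0.4212 - 0.1217i)
|010⟩: (-0.3024 + (-0.8888 + 0.3443i))/(2√2) = (-0.4212 + 0.1217i)
|011⟩: (0.3024 - (-0.8888 + 0.3443i))/(2√2) = (0.4212 - 0.1217i)
|100⟩: (-0.3024 - (-0.8888 + 0.3443i))/(2√2) = (0.2073 - 0.1217i)
|101⟩: (0.3024 + (-0.8888 + 0.3443i))/(2√2) = (-0.2073 + 0.1217i)
|110⟩: (-0.3024 - (-0.8888 + 0.3443i))/(2√2) = (0.2073 - 0.1217i)
|111⟩: (0.3024 + (-0.8888 + 0.3443i))/(2√2) = (-0.2073 + 0.1217i)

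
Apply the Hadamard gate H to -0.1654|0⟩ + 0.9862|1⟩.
0.5804|0⟩ - 0.8143|1⟩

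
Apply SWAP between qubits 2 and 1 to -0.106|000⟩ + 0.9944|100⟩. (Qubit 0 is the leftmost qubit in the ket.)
-0.106|000⟩ + 0.9944|100⟩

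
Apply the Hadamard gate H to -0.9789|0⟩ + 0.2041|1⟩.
-0.5479|0⟩ - 0.8365|1⟩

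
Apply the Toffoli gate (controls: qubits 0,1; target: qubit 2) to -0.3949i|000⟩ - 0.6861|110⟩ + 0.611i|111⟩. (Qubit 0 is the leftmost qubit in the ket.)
-0.3949i|000⟩ + 0.611i|110⟩ - 0.6861|111⟩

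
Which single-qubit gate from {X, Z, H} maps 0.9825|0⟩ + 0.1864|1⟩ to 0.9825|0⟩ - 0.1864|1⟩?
Z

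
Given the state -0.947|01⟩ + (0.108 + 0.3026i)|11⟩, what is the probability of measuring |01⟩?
0.8968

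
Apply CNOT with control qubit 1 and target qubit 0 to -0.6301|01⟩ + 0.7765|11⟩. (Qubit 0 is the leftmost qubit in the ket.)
0.7765|01⟩ - 0.6301|11⟩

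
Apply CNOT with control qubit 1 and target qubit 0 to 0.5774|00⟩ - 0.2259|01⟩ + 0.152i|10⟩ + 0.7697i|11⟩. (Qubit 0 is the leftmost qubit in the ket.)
0.5774|00⟩ + 0.7697i|01⟩ + 0.152i|10⟩ - 0.2259|11⟩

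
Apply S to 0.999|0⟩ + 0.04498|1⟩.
0.999|0⟩ + 0.04498i|1⟩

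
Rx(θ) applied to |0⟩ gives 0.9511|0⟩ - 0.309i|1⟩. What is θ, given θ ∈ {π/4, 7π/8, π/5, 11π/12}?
π/5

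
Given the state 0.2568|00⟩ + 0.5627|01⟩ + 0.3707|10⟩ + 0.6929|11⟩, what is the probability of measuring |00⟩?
0.06595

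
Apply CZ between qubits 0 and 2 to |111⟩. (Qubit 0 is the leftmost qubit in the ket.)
-|111⟩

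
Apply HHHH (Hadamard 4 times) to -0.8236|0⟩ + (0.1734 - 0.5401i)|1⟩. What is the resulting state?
-0.8236|0⟩ + (0.1734 - 0.5401i)|1⟩

H² = I, so an even number of Hadamards cancels: H^4 = I and the state is unchanged.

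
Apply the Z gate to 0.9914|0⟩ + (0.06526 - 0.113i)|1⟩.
0.9914|0⟩ + (-0.06526 + 0.113i)|1⟩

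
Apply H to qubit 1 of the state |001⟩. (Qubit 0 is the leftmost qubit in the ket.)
1/√2|001⟩ + 1/√2|011⟩

H on qubit 1 mixes each pair of kets that differ only in qubit 1: amplitudes (a, b) of (|…0…⟩, |…1…⟩) become ((a + b)/√2, (a − b)/√2). Kets absent from the input have amplitude 0.
(|001⟩, |011⟩): (a, b) = (1, 0) → (1/√2, 1/√2)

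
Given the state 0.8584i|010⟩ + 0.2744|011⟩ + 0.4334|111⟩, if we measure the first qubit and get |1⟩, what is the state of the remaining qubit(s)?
|11⟩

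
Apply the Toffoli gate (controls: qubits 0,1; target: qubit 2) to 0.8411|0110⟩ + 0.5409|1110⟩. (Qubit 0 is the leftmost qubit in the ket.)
0.8411|0110⟩ + 0.5409|1100⟩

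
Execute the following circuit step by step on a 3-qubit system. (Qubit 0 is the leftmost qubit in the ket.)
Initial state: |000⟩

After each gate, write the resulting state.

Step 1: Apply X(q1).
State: |010⟩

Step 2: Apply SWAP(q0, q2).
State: |010⟩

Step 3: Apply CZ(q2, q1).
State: |010⟩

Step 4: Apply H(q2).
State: 1/√2|010⟩ + 1/√2|011⟩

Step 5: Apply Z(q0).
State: 1/√2|010⟩ + 1/√2|011⟩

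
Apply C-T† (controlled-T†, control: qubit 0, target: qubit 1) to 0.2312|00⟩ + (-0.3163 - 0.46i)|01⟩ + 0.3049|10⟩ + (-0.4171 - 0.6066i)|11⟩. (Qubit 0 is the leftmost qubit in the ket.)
0.2312|00⟩ + (-0.3163 - 0.46i)|01⟩ + 0.3049|10⟩ + (-0.7239 - 0.134i)|11⟩

C-T† leaves the control-|0⟩ kets |00⟩, |01⟩ unchanged and applies T† to qubit 1 on the control-|1⟩ pair (|10⟩, |11⟩).
T† = [[1, 0], [0, (1/√2 - (1/√2)i)]].
With a = amp(|10⟩) = 0.3049 and b = amp(|11⟩) = (-0.4171 - 0.6066i):
new amp(|10⟩) = (1)·a = 0.3049
new amp(|11⟩) = (1/√2 - (1/√2)i)·b = (-0.7239 - 0.134i)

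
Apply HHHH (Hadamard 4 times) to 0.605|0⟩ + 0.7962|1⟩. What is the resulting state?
0.605|0⟩ + 0.7962|1⟩

H² = I, so an even number of Hadamards cancels: H^4 = I and the state is unchanged.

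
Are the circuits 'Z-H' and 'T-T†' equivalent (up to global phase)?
No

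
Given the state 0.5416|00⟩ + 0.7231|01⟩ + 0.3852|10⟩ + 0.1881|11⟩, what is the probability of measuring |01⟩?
0.5229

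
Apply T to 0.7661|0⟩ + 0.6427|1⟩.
0.7661|0⟩ + (0.4545 + 0.4545i)|1⟩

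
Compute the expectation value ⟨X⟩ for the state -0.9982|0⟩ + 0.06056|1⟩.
-0.1209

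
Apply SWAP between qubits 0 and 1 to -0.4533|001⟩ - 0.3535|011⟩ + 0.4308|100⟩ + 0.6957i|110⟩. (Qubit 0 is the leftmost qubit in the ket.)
-0.4533|001⟩ + 0.4308|010⟩ - 0.3535|101⟩ + 0.6957i|110⟩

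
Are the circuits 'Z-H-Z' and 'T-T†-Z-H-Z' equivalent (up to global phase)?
Yes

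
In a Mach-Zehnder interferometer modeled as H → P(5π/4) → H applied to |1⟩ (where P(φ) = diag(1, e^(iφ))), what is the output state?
(0.8536 + (1/√8)i)|0⟩ + (0.1464 - (1/√8)i)|1⟩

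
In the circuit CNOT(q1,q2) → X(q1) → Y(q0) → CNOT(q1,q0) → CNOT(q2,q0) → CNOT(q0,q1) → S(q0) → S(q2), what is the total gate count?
8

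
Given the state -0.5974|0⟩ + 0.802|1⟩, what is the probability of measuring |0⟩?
0.3569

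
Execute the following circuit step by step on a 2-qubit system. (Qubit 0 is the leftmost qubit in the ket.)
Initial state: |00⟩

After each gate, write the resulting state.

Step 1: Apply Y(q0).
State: i|10⟩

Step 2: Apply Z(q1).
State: i|10⟩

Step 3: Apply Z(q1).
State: i|10⟩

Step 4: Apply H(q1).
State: (1/√2)i|10⟩ + (1/√2)i|11⟩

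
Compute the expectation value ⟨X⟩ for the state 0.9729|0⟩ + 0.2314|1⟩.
0.4503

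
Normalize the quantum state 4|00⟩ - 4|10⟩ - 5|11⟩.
0.5298|00⟩ - 0.5298|10⟩ - 0.6623|11⟩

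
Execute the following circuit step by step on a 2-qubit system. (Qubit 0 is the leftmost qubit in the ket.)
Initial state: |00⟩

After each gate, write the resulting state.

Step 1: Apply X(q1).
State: |01⟩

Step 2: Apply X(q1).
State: |00⟩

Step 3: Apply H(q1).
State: 1/√2|00⟩ + 1/√2|01⟩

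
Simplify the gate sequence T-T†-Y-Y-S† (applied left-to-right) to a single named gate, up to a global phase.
S†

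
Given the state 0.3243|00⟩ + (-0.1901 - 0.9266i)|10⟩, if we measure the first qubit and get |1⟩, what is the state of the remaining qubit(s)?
(-0.201 - 0.9796i)|0⟩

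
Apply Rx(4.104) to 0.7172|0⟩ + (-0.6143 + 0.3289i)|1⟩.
(-0.0404 + 0.5445i)|0⟩ + (0.2843 - 0.788i)|1⟩

Rx(4.104) = [[cos(θ/2), −i·sin(θ/2)], [−i·sin(θ/2), cos(θ/2)]]; θ = 4.104, cos(θ/2) ≈ -0.462846, sin(θ/2) ≈ 0.886438.
With a = amp(|0⟩) = 0.7172 and b = amp(|1⟩) = (-0.6143 + 0.3289i):
new amp(|0⟩) = (-0.462846)·a + (-0.886438i)·b = (-0.0404 + 0.5445i)
new amp(|1⟩) = (-0.886438i)·a + (-0.462846)·b = (0.2843 - 0.788i)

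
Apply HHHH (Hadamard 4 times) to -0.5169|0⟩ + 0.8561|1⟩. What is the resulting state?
-0.5169|0⟩ + 0.8561|1⟩

H² = I, so an even number of Hadamards cancels: H^4 = I and the state is unchanged.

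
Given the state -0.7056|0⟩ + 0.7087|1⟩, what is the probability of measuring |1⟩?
0.5023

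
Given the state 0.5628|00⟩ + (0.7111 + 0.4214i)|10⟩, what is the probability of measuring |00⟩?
0.3167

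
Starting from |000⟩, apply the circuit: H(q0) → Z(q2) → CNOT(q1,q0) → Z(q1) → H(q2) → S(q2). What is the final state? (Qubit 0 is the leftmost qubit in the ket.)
1/2|000⟩ + (1/2)i|001⟩ + 1/2|100⟩ + (1/2)i|101⟩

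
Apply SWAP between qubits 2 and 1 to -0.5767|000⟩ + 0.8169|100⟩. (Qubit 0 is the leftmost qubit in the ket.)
-0.5767|000⟩ + 0.8169|100⟩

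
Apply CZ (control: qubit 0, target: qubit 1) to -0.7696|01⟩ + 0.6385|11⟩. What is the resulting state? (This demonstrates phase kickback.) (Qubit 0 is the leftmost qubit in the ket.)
-0.7696|01⟩ - 0.6385|11⟩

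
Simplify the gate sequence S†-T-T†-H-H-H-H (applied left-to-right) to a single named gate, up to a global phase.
S†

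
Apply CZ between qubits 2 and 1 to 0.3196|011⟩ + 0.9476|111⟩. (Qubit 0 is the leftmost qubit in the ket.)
-0.3196|011⟩ - 0.9476|111⟩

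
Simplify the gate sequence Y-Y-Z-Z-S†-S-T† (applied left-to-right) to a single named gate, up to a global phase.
T†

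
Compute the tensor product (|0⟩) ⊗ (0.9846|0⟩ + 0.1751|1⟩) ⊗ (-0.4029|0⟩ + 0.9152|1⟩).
-0.3967|000⟩ + 0.9011|001⟩ - 0.07055|010⟩ + 0.1603|011⟩

amp(|b₁b₂…⟩) = product of the factor amplitudes for bits b₁, b₂, …; only kets whose every factor amplitude is nonzero survive.
|000⟩: (1)(0.9846)(-0.4029) = -0.3967
|001⟩: (1)(0.9846)(0.9152) = 0.9011
|010⟩: (1)(0.1751)(-0.4029) = -0.07055
|011⟩: (1)(0.1751)(0.9152) = 0.1603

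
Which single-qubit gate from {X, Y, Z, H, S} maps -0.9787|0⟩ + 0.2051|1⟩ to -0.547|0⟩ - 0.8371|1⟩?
H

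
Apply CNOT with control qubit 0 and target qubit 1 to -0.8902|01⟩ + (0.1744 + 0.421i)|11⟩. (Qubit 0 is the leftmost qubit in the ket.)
-0.8902|01⟩ + (0.1744 + 0.421i)|10⟩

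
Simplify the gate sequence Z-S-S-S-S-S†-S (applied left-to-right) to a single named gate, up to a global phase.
Z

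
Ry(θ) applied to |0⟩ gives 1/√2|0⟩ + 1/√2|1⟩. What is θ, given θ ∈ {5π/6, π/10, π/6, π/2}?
π/2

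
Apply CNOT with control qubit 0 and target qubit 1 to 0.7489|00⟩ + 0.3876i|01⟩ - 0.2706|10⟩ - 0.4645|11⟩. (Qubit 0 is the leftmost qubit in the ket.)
0.7489|00⟩ + 0.3876i|01⟩ - 0.4645|10⟩ - 0.2706|11⟩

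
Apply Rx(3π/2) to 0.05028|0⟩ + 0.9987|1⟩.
(-0.03555 - 0.7062i)|0⟩ + (-0.7062 - 0.03555i)|1⟩

Rx(3π/2) = [[cos(θ/2), −i·sin(θ/2)], [−i·sin(θ/2), cos(θ/2)]]; θ = 3π/2, cos(θ/2) ≈ -0.707107, sin(θ/2) ≈ 0.707107.
With a = amp(|0⟩) = 0.05028 and b = amp(|1⟩) = 0.9987:
new amp(|0⟩) = (-0.707107)·a + (-0.707107i)·b = (-0.03555 - 0.7062i)
new amp(|1⟩) = (-0.707107i)·a + (-0.707107)·b = (-0.7062 - 0.03555i)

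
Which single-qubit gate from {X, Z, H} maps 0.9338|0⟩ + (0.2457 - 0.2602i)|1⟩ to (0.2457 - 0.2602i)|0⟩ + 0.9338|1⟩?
X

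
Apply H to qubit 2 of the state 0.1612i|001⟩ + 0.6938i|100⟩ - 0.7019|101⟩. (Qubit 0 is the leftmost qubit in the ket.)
0.114i|000⟩ - 0.114i|001⟩ + (-0.4963 + 0.4906i)|100⟩ + (0.4963 + 0.4906i)|101⟩

H on qubit 2 mixes each pair of kets that differ only in qubit 2: amplitudes (a, b) of (|…0…⟩, |…1…⟩) become ((a + b)/√2, (a − b)/√2). Kets absent from the input have amplitude 0.
(|000⟩, |001⟩): (a, b) = (0, 0.1612i) → (0.114i, -0.114i)
(|100⟩, |101⟩): (a, b) = (0.6938i, -0.7019) → ((-0.4963 + 0.4906i), (0.4963 + 0.4906i))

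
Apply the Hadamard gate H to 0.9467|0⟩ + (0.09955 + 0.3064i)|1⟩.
(0.7398 + 0.2167i)|0⟩ + (0.599 - 0.2167i)|1⟩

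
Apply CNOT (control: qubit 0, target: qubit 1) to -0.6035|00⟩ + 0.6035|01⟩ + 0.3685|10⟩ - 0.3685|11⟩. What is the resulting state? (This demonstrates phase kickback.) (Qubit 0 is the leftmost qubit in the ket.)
-0.6035|00⟩ + 0.6035|01⟩ - 0.3685|10⟩ + 0.3685|11⟩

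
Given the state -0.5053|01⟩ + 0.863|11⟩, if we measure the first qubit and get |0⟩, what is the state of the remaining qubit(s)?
-|1⟩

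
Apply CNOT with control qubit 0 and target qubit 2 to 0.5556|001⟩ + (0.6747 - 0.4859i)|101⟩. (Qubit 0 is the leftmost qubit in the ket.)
0.5556|001⟩ + (0.6747 - 0.4859i)|100⟩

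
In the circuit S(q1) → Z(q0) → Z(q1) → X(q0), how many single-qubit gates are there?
4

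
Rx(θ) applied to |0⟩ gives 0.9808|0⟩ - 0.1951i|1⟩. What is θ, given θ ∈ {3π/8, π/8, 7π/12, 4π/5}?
π/8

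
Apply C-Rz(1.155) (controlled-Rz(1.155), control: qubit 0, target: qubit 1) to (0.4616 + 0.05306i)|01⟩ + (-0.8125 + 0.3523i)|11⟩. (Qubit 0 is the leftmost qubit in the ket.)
(0.4616 + 0.05306i)|01⟩ + (-0.8731 - 0.1484i)|11⟩

C-Rz(1.155) leaves the control-|0⟩ kets |00⟩, |01⟩ unchanged and applies Rz(1.155) to qubit 1 on the control-|1⟩ pair (|10⟩, |11⟩).
Rz(1.155) = [[e^(−iθ/2), 0], [0, e^(iθ/2)]] with e^(±iθ/2) = cos(θ/2) ± i·sin(θ/2); θ = 1.155, cos(θ/2) ≈ 0.83783, sin(θ/2) ≈ 0.545931.
With a = amp(|10⟩) = 0 and b = amp(|11⟩) = (-0.8125 + 0.3523i):
new amp(|10⟩) = (0.83783 - 0.545931i)·a = 0
new amp(|11⟩) = (0.83783 + 0.545931i)·b = (-0.8731 - 0.1484i)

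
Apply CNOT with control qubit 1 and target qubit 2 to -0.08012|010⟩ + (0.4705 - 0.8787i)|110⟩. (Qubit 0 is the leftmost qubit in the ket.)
-0.08012|011⟩ + (0.4705 - 0.8787i)|111⟩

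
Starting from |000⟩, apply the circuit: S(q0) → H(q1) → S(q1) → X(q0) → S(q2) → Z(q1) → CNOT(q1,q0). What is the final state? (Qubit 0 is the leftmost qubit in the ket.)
-(1/√2)i|010⟩ + 1/√2|100⟩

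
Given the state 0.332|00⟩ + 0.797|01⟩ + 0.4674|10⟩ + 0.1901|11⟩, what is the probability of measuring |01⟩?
0.6352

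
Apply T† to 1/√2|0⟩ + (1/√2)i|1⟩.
1/√2|0⟩ + (1/2 + (1/2)i)|1⟩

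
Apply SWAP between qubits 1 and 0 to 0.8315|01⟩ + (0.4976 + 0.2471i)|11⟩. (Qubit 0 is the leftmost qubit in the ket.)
0.8315|10⟩ + (0.4976 + 0.2471i)|11⟩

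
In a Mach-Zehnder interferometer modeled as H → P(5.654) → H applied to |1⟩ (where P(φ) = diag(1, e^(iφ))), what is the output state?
(0.09575 + 0.2942i)|0⟩ + (0.9043 - 0.2942i)|1⟩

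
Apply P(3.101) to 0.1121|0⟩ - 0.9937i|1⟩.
0.1121|0⟩ + (0.04033 + 0.9929i)|1⟩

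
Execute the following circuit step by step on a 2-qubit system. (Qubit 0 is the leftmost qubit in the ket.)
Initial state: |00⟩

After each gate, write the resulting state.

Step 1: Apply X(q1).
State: |01⟩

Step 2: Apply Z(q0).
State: |01⟩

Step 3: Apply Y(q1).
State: -i|00⟩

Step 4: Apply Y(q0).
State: |10⟩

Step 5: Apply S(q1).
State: |10⟩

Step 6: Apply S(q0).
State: i|10⟩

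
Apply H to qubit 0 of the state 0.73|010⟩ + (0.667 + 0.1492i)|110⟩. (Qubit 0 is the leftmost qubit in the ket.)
(0.9878 + 0.1055i)|010⟩ + (0.04455 - 0.1055i)|110⟩

H on qubit 0 mixes each pair of kets that differ only in qubit 0: amplitudes (a, b) of (|…0…⟩, |…1…⟩) become ((a + b)/√2, (a − b)/√2). Kets absent from the input have amplitude 0.
(|010⟩, |110⟩): (a, b) = (0.73, (0.667 + 0.1492i)) → ((0.9878 + 0.1055i), (0.04455 - 0.1055i))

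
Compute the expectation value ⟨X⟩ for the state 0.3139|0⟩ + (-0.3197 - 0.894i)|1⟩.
-0.2007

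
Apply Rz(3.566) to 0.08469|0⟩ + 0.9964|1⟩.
(-0.01784 - 0.08279i)|0⟩ + (-0.2099 + 0.974i)|1⟩

Rz(3.566) = [[e^(−iθ/2), 0], [0, e^(iθ/2)]] with e^(±iθ/2) = cos(θ/2) ± i·sin(θ/2); θ = 3.566, cos(θ/2) ≈ -0.210615, sin(θ/2) ≈ 0.977569.
With a = amp(|0⟩) = 0.08469 and b = amp(|1⟩) = 0.9964:
new amp(|0⟩) = (-0.210615 - 0.977569i)·a = (-0.01784 - 0.08279i)
new amp(|1⟩) = (-0.210615 + 0.977569i)·b = (-0.2099 + 0.974i)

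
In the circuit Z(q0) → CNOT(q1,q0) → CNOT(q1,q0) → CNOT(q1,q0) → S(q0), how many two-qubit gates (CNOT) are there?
3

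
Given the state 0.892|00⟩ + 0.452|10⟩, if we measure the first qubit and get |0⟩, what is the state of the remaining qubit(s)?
|0⟩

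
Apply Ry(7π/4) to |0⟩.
-0.9239|0⟩ + 0.3827|1⟩

Ry(7π/4) = [[cos(θ/2), −sin(θ/2)], [sin(θ/2), cos(θ/2)]]; θ = 7π/4, cos(θ/2) ≈ -0.92388, sin(θ/2) ≈ 0.382683.
With a = amp(|0⟩) = 1 and b = amp(|1⟩) = 0:
new amp(|0⟩) = (-0.92388)·a + (-0.382683)·b = -0.9239
new amp(|1⟩) = (0.382683)·a + (-0.92388)·b = 0.3827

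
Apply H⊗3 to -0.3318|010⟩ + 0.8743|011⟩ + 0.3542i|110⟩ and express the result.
(0.1918 + 0.1252i)|000⟩ + (-0.4264 + 0.1252i)|001⟩ + (-0.1918 - 0.1252i)|010⟩ + (0.4264 - 0.1252i)|011⟩ + (0.1918 - 0.1252i)|100⟩ + (-0.4264 - 0.1252i)|101⟩ + (-0.1918 + 0.1252i)|110⟩ + (0.4264 + 0.1252i)|111⟩

H⊗3 gives amp(|y⟩) = (1/2√2) Σ_x (−1)^(x·y) amp(|x⟩), where x·y is the number of positions in which both x and y have a 1.
|000⟩: (-0.3318 + 0.8743 + 0.3542i)/(2√2) = (0.1918 + 0.1252i)
|001⟩: (-0.3318 - 0.8743 + 0.3542i)/(2√2) = (-0.4264 + 0.1252i)
|010⟩: (0.3318 - 0.8743 - 0.3542i)/(2√2) = (-0.1918 - 0.1252i)
|011⟩: (0.3318 + 0.8743 - 0.3542i)/(2√2) = (0.4264 - 0.1252i)
|100⟩: (-0.3318 + 0.8743 - 0.3542i)/(2√2) = (0.1918 - 0.1252i)
|101⟩: (-0.3318 - 0.8743 - 0.3542i)/(2√2) = (-0.4264 - 0.1252i)
|110⟩: (0.3318 - 0.8743 + 0.3542i)/(2√2) = (-0.1918 + 0.1252i)
|111⟩: (0.3318 + 0.8743 + 0.3542i)/(2√2) = (0.4264 + 0.1252i)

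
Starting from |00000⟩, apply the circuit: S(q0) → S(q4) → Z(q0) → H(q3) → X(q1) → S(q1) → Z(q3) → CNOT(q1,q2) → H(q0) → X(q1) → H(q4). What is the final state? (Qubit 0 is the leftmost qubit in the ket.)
(1/√8)i|00100⟩ + (1/√8)i|00101⟩ - (1/√8)i|00110⟩ - (1/√8)i|00111⟩ + (1/√8)i|10100⟩ + (1/√8)i|10101⟩ - (1/√8)i|10110⟩ - (1/√8)i|10111⟩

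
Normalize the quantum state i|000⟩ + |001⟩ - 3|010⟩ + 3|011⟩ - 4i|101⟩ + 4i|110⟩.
0.1387i|000⟩ + 0.1387|001⟩ - 0.416|010⟩ + 0.416|011⟩ - 0.5547i|101⟩ + 0.5547i|110⟩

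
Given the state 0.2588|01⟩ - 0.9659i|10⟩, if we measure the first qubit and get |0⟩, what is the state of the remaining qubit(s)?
|1⟩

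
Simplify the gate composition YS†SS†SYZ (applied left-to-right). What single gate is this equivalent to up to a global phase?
Z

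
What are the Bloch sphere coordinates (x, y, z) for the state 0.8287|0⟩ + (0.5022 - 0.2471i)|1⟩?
(0.8323, -0.4095, 0.3735)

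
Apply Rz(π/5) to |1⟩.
(0.9511 + 0.309i)|1⟩

Rz(π/5) = [[e^(−iθ/2), 0], [0, e^(iθ/2)]] with e^(±iθ/2) = cos(θ/2) ± i·sin(θ/2); θ = π/5, cos(θ/2) ≈ 0.951057, sin(θ/2) ≈ 0.309017.
With a = amp(|0⟩) = 0 and b = amp(|1⟩) = 1:
new amp(|0⟩) = (0.951057 - 0.309017i)·a = 0
new amp(|1⟩) = (0.951057 + 0.309017i)·b = (0.9511 + 0.309i)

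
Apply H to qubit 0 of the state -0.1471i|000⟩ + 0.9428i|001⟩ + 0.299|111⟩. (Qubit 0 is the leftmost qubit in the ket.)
-0.104i|000⟩ + 0.6667i|001⟩ + 0.2114|011⟩ - 0.104i|100⟩ + 0.6667i|101⟩ - 0.2114|111⟩

H on qubit 0 mixes each pair of kets that differ only in qubit 0: amplitudes (a, b) of (|…0…⟩, |…1…⟩) become ((a + b)/√2, (a − b)/√2). Kets absent from the input have amplitude 0.
(|000⟩, |100⟩): (a, b) = (-0.1471i, 0) → (-0.104i, -0.104i)
(|001⟩, |101⟩): (a, b) = (0.9428i, 0) → (0.6667i, 0.6667i)
(|011⟩, |111⟩): (a, b) = (0, 0.299) → (0.2114, -0.2114)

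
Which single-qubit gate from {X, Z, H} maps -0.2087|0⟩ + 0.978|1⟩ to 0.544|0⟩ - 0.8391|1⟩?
H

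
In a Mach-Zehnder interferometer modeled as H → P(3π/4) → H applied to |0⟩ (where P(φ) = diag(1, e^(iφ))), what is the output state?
(0.1464 + (1/√8)i)|0⟩ + (0.8536 - (1/√8)i)|1⟩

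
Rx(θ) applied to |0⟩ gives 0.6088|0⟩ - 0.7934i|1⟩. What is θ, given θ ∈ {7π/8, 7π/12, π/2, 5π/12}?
7π/12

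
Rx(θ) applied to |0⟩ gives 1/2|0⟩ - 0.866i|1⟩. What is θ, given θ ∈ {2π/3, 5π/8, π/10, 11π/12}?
2π/3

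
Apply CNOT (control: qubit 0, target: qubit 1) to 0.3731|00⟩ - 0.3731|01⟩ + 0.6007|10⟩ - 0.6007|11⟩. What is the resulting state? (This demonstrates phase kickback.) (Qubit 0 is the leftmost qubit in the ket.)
0.3731|00⟩ - 0.3731|01⟩ - 0.6007|10⟩ + 0.6007|11⟩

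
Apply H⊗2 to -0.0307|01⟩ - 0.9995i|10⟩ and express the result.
(-0.01535 - 0.4998i)|00⟩ + (0.01535 - 0.4998i)|01⟩ + (-0.01535 + 0.4998i)|10⟩ + (0.01535 + 0.4998i)|11⟩

H⊗2 gives amp(|y⟩) = (1/2) Σ_x (−1)^(x·y) amp(|x⟩), where x·y is the number of positions in which both x and y have a 1.
|00⟩: (-0.0307 - 0.9995i)/2 = (-0.01535 - 0.4998i)
|01⟩: (0.0307 - 0.9995i)/2 = (0.01535 - 0.4998i)
|10⟩: (-0.0307 + 0.9995i)/2 = (-0.01535 + 0.4998i)
|11⟩: (0.0307 + 0.9995i)/2 = (0.01535 + 0.4998i)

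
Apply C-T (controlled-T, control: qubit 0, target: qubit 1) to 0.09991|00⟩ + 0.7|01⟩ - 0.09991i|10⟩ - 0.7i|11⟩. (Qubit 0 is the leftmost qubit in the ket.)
0.09991|00⟩ + 0.7|01⟩ - 0.09991i|10⟩ + (0.495 - 0.495i)|11⟩

C-T leaves the control-|0⟩ kets |00⟩, |01⟩ unchanged and applies T to qubit 1 on the control-|1⟩ pair (|10⟩, |11⟩).
T = [[1, 0], [0, (1/√2 + (1/√2)i)]].
With a = amp(|10⟩) = -0.09991i and b = amp(|11⟩) = -0.7i:
new amp(|10⟩) = (1)·a = -0.09991i
new amp(|11⟩) = (1/√2 + (1/√2)i)·b = (0.495 - 0.495i)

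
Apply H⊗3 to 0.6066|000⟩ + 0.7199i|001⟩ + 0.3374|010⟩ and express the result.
(0.3338 + 0.2545i)|000⟩ + (0.3338 - 0.2545i)|001⟩ + (0.09518 + 0.2545i)|010⟩ + (0.09518 - 0.2545i)|011⟩ + (0.3338 + 0.2545i)|100⟩ + (0.3338 - 0.2545i)|101⟩ + (0.09518 + 0.2545i)|110⟩ + (0.09518 - 0.2545i)|111⟩

H⊗3 gives amp(|y⟩) = (1/2√2) Σ_x (−1)^(x·y) amp(|x⟩), where x·y is the number of positions in which both x and y have a 1.
|000⟩: (0.6066 + 0.7199i + 0.3374)/(2√2) = (0.3338 + 0.2545i)
|001⟩: (0.6066 - 0.7199i + 0.3374)/(2√2) = (0.3338 - 0.2545i)
|010⟩: (0.6066 + 0.7199i - 0.3374)/(2√2) = (0.09518 + 0.2545i)
|011⟩: (0.6066 - 0.7199i - 0.3374)/(2√2) = (0.09518 - 0.2545i)
|100⟩: (0.6066 + 0.7199i + 0.3374)/(2√2) = (0.3338 + 0.2545i)
|101⟩: (0.6066 - 0.7199i + 0.3374)/(2√2) = (0.3338 - 0.2545i)
|110⟩: (0.6066 + 0.7199i - 0.3374)/(2√2) = (0.09518 + 0.2545i)
|111⟩: (0.6066 - 0.7199i - 0.3374)/(2√2) = (0.09518 - 0.2545i)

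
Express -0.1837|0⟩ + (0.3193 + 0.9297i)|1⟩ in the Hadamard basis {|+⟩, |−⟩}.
(0.09588 + 0.6574i)|+⟩ + (-0.3557 - 0.6574i)|−⟩

With |ψ⟩ = α|0⟩ + β|1⟩, the Hadamard-basis coefficients are ⟨+|ψ⟩ = (α + β)/√2 and ⟨−|ψ⟩ = (α − β)/√2.
Here α = -0.1837, β = (0.3193 + 0.9297i): (α + β)/√2 = (0.09588 + 0.6574i), (α − β)/√2 = (-0.3557 - 0.6574i).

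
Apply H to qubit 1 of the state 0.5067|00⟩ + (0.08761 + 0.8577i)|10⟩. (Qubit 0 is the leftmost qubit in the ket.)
0.3583|00⟩ + 0.3583|01⟩ + (0.06195 + 0.6065i)|10⟩ + (0.06195 + 0.6065i)|11⟩

H on qubit 1 mixes each pair of kets that differ only in qubit 1: amplitudes (a, b) of (|…0…⟩, |…1…⟩) become ((a + b)/√2, (a − b)/√2). Kets absent from the input have amplitude 0.
(|00⟩, |01⟩): (a, b) = (0.5067, 0) → (0.3583, 0.3583)
(|10⟩, |11⟩): (a, b) = ((0.08761 + 0.8577i), 0) → ((0.06195 + 0.6065i), (0.06195 + 0.6065i))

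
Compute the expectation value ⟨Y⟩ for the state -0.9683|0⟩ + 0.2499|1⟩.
0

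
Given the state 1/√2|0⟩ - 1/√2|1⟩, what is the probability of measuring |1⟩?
1/2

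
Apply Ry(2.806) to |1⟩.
-0.986|0⟩ + 0.167|1⟩

Ry(2.806) = [[cos(θ/2), −sin(θ/2)], [sin(θ/2), cos(θ/2)]]; θ = 2.806, cos(θ/2) ≈ 0.16701, sin(θ/2) ≈ 0.985955.
With a = amp(|0⟩) = 0 and b = amp(|1⟩) = 1:
new amp(|0⟩) = (0.16701)·a + (-0.985955)·b = -0.986
new amp(|1⟩) = (0.985955)·a + (0.16701)·b = 0.167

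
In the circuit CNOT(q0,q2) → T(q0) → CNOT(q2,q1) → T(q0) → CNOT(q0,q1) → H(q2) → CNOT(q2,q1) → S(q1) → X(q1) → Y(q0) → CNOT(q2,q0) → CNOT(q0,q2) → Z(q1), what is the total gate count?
13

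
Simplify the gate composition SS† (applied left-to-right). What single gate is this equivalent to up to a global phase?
I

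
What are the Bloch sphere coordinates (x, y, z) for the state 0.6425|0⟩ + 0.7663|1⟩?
(0.9847, 0, -0.1744)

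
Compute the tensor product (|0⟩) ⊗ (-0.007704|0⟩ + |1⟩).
-0.007704|00⟩ + |01⟩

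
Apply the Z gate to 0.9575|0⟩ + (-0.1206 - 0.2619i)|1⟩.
0.9575|0⟩ + (0.1206 + 0.2619i)|1⟩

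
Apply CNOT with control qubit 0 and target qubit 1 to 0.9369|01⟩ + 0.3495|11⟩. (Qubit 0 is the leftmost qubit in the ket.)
0.9369|01⟩ + 0.3495|10⟩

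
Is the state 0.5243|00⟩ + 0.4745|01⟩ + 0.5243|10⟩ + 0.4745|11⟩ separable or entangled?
Separable

Writing the state as a|00⟩ + b|01⟩ + c|10⟩ + d|11⟩, it is a product state iff ad − bc = 0.
Here (a, b, c, d) = (0.5243, 0.4745, 0.5243, 0.4745): ad − bc = (0.5243)(0.4745) − (0.4745)(0.5243) = 0, so the state is separable.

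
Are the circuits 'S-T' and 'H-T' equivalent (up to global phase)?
No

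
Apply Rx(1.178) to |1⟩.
-0.5555i|0⟩ + 0.8315|1⟩

Rx(1.178) = [[cos(θ/2), −i·sin(θ/2)], [−i·sin(θ/2), cos(θ/2)]]; θ = 1.178, cos(θ/2) ≈ 0.831497, sin(θ/2) ≈ 0.55553.
With a = amp(|0⟩) = 0 and b = amp(|1⟩) = 1:
new amp(|0⟩) = (0.831497)·a + (-0.55553i)·b = -0.5555i
new amp(|1⟩) = (-0.55553i)·a + (0.831497)·b = 0.8315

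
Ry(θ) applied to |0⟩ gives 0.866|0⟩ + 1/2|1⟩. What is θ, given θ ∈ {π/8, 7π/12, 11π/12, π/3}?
π/3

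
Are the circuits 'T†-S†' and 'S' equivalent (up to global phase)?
No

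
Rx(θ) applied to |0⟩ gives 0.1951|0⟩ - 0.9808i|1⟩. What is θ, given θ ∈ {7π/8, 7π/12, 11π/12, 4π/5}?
7π/8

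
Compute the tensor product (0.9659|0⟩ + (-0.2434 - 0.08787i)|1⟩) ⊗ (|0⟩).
0.9659|00⟩ + (-0.2434 - 0.08787i)|10⟩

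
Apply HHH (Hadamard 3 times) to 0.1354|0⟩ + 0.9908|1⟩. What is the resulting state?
0.7963|0⟩ - 0.6049|1⟩

H² = I, so H^3 = H: a single Hadamard. With (a, b) = (0.1354, 0.9908), H gives ((a + b)/√2, (a − b)/√2) = (0.7963, -0.6049).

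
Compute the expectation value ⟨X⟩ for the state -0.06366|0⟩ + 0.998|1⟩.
-0.1271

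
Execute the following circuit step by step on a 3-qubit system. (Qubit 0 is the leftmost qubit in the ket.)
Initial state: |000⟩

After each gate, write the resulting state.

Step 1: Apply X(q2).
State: |001⟩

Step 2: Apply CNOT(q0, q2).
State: |001⟩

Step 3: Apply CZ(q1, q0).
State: |001⟩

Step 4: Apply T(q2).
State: (1/√2 + (1/√2)i)|001⟩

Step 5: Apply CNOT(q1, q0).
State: (1/√2 + (1/√2)i)|001⟩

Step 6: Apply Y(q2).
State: (1/√2 - (1/√2)i)|000⟩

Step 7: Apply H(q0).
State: (1/2 - (1/2)i)|000⟩ + (1/2 - (1/2)i)|100⟩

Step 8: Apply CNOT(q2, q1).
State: (1/2 - (1/2)i)|000⟩ + (1/2 - (1/2)i)|100⟩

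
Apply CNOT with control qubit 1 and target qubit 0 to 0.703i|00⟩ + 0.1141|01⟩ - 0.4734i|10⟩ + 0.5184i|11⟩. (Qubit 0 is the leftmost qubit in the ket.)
0.703i|00⟩ + 0.5184i|01⟩ - 0.4734i|10⟩ + 0.1141|11⟩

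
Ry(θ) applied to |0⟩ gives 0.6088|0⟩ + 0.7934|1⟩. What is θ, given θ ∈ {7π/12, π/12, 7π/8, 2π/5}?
7π/12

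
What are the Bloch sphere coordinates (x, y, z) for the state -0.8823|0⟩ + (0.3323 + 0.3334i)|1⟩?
(-0.5864, -0.5883, 0.5569)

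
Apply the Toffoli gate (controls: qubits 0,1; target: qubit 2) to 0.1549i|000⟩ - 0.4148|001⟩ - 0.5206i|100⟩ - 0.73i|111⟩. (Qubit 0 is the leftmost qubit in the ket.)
0.1549i|000⟩ - 0.4148|001⟩ - 0.5206i|100⟩ - 0.73i|110⟩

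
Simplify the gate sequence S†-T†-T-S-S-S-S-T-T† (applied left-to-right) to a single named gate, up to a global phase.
S†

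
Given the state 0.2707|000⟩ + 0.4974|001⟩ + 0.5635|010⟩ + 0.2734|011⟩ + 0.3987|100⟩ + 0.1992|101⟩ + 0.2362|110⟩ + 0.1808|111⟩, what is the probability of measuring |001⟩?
0.2474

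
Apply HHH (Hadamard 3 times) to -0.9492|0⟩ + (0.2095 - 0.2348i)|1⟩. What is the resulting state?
(-0.523 - 0.166i)|0⟩ + (-0.8193 + 0.166i)|1⟩

H² = I, so H^3 = H: a single Hadamard. With (a, b) = (-0.9492, (0.2095 - 0.2348i)), H gives ((a + b)/√2, (a − b)/√2) = ((-0.523 - 0.166i), (-0.8193 + 0.166i)).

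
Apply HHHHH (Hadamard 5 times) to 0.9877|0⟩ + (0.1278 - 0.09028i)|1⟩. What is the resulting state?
(0.7888 - 0.06384i)|0⟩ + (0.608 + 0.06384i)|1⟩

H² = I, so H^5 = H: a single Hadamard. With (a, b) = (0.9877, (0.1278 - 0.09028i)), H gives ((a + b)/√2, (a − b)/√2) = ((0.7888 - 0.06384i), (0.608 + 0.06384i)).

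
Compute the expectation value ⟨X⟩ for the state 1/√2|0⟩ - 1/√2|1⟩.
-1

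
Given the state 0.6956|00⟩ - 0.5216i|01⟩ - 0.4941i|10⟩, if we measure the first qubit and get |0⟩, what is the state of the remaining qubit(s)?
0.8001|0⟩ - 0.5999i|1⟩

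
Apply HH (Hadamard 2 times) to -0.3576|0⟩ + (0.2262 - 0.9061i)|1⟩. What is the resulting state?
-0.3576|0⟩ + (0.2262 - 0.9061i)|1⟩

H² = I, so an even number of Hadamards cancels: H^2 = I and the state is unchanged.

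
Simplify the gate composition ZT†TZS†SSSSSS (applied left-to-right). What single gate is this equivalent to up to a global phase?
S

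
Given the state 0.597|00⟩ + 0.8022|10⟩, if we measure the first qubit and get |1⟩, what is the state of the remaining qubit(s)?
|0⟩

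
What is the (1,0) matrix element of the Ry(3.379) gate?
0.993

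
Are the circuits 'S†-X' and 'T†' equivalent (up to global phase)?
No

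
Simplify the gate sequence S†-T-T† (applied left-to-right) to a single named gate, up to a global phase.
S†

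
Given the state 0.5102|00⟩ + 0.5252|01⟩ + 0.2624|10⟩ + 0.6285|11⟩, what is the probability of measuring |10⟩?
0.06885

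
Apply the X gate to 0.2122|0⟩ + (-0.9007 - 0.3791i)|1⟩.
(-0.9007 - 0.3791i)|0⟩ + 0.2122|1⟩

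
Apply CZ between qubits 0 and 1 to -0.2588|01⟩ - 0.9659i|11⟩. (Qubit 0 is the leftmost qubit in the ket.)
-0.2588|01⟩ + 0.9659i|11⟩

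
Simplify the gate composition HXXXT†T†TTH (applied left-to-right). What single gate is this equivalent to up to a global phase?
Z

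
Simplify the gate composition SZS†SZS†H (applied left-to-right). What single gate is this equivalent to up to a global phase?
H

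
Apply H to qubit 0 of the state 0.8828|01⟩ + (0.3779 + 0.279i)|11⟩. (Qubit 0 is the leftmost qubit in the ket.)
(0.8914 + 0.1973i)|01⟩ + (0.357 - 0.1973i)|11⟩

H on qubit 0 mixes each pair of kets that differ only in qubit 0: amplitudes (a, b) of (|…0…⟩, |…1…⟩) become ((a + b)/√2, (a − b)/√2). Kets absent from the input have amplitude 0.
(|01⟩, |11⟩): (a, b) = (0.8828, (0.3779 + 0.279i)) → ((0.8914 + 0.1973i), (0.357 - 0.1973i))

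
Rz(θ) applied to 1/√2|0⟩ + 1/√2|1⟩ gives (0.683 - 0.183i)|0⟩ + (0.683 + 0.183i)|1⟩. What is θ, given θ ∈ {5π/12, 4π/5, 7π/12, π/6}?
π/6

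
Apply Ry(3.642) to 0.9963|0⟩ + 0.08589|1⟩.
-0.3299|0⟩ + 0.944|1⟩

Ry(3.642) = [[cos(θ/2), −sin(θ/2)], [sin(θ/2), cos(θ/2)]]; θ = 3.642, cos(θ/2) ≈ -0.247601, sin(θ/2) ≈ 0.968862.
With a = amp(|0⟩) = 0.9963 and b = amp(|1⟩) = 0.08589:
new amp(|0⟩) = (-0.247601)·a + (-0.968862)·b = -0.3299
new amp(|1⟩) = (0.968862)·a + (-0.247601)·b = 0.944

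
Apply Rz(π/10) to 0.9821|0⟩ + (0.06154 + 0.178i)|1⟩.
(0.97 - 0.1536i)|0⟩ + (0.03294 + 0.1854i)|1⟩

Rz(π/10) = [[e^(−iθ/2), 0], [0, e^(iθ/2)]] with e^(±iθ/2) = cos(θ/2) ± i·sin(θ/2); θ = π/10, cos(θ/2) ≈ 0.987688, sin(θ/2) ≈ 0.156434.
With a = amp(|0⟩) = 0.9821 and b = amp(|1⟩) = (0.06154 + 0.178i):
new amp(|0⟩) = (0.987688 - 0.156434i)·a = (0.97 - 0.1536i)
new amp(|1⟩) = (0.987688 + 0.156434i)·b = (0.03294 + 0.1854i)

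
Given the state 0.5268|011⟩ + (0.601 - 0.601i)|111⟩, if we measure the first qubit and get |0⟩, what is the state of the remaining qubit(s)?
|11⟩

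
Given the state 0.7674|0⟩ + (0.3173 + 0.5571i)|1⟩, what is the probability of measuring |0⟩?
0.5889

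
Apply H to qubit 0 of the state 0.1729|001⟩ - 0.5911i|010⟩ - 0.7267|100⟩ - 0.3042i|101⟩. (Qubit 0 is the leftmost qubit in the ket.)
-0.5139|000⟩ + (0.1223 - 0.2151i)|001⟩ - 0.418i|010⟩ + 0.5139|100⟩ + (0.1223 + 0.2151i)|101⟩ - 0.418i|110⟩

H on qubit 0 mixes each pair of kets that differ only in qubit 0: amplitudes (a, b) of (|…0…⟩, |…1…⟩) become ((a + b)/√2, (a − b)/√2). Kets absent from the input have amplitude 0.
(|000⟩, |100⟩): (a, b) = (0, -0.7267) → (-0.5139, 0.5139)
(|001⟩, |101⟩): (a, b) = (0.1729, -0.3042i) → ((0.1223 - 0.2151i), (0.1223 + 0.2151i))
(|010⟩, |110⟩): (a, b) = (-0.5911i, 0) → (-0.418i, -0.418i)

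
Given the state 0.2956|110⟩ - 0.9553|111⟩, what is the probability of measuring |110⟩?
0.08738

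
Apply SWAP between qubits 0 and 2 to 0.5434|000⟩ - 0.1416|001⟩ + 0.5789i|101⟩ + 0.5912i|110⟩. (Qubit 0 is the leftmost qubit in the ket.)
0.5434|000⟩ + 0.5912i|011⟩ - 0.1416|100⟩ + 0.5789i|101⟩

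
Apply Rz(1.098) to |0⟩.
(0.853 - 0.5218i)|0⟩

Rz(1.098) = [[e^(−iθ/2), 0], [0, e^(iθ/2)]] with e^(±iθ/2) = cos(θ/2) ± i·sin(θ/2); θ = 1.098, cos(θ/2) ≈ 0.853047, sin(θ/2) ≈ 0.521834.
With a = amp(|0⟩) = 1 and b = amp(|1⟩) = 0:
new amp(|0⟩) = (0.853047 - 0.521834i)·a = (0.853 - 0.5218i)
new amp(|1⟩) = (0.853047 + 0.521834i)·b = 0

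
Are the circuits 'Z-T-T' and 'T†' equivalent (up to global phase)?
No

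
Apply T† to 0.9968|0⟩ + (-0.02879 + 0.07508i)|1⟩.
0.9968|0⟩ + (0.03273 + 0.07345i)|1⟩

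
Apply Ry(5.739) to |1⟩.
-0.2687|0⟩ - 0.9632|1⟩

Ry(5.739) = [[cos(θ/2), −sin(θ/2)], [sin(θ/2), cos(θ/2)]]; θ = 5.739, cos(θ/2) ≈ -0.963211, sin(θ/2) ≈ 0.268748.
With a = amp(|0⟩) = 0 and b = amp(|1⟩) = 1:
new amp(|0⟩) = (-0.963211)·a + (-0.268748)·b = -0.2687
new amp(|1⟩) = (0.268748)·a + (-0.963211)·b = -0.9632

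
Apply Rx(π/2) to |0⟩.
1/√2|0⟩ - (1/√2)i|1⟩

Rx(π/2) = [[cos(θ/2), −i·sin(θ/2)], [−i·sin(θ/2), cos(θ/2)]]; θ = π/2, cos(θ/2) ≈ 0.707107, sin(θ/2) ≈ 0.707107.
With a = amp(|0⟩) = 1 and b = amp(|1⟩) = 0:
new amp(|0⟩) = (0.707107)·a + (-0.707107i)·b = 1/√2
new amp(|1⟩) = (-0.707107i)·a + (0.707107)·b = -(1/√2)i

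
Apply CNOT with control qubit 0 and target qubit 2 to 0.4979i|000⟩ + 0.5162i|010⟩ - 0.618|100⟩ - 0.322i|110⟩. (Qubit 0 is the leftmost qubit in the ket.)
0.4979i|000⟩ + 0.5162i|010⟩ - 0.618|101⟩ - 0.322i|111⟩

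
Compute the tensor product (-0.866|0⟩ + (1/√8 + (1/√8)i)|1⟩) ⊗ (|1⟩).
-0.866|01⟩ + (1/√8 + (1/√8)i)|11⟩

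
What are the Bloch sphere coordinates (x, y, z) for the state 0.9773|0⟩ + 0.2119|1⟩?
(0.4142, 0, 0.9102)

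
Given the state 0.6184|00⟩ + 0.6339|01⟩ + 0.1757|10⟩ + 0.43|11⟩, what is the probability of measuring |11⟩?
0.1849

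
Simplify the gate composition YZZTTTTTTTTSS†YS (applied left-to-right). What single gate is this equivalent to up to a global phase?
S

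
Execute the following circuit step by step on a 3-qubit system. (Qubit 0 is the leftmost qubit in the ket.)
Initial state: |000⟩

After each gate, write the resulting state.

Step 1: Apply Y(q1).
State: i|010⟩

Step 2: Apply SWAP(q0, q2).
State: i|010⟩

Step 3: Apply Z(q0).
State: i|010⟩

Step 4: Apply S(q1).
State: -|010⟩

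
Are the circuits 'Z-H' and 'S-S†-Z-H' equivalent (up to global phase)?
Yes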